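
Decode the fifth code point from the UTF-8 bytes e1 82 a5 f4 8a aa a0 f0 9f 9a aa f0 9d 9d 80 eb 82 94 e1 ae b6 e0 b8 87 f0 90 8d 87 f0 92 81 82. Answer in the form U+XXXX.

U+B094

Offset 0: leading byte 0xE1 = 11100001 → 3-byte char #1 = E1 82 A5.
Offset 3: leading byte 0xF4 = 11110100 → 4-byte char #2 = F4 8A AA A0.
Offset 7: leading byte 0xF0 = 11110000 → 4-byte char #3 = F0 9F 9A AA.
Offset 11: leading byte 0xF0 = 11110000 → 4-byte char #4 = F0 9D 9D 80.
Offset 15: leading byte 0xEB = 11101011 → 3-byte char #5 = EB 82 94.
Leading byte 0xEB = 11101011 matches 1110xxxx → 3-byte sequence.
Byte 1: 0xEB = 11101011, payload 1011 (4 bits).
Byte 2: 0x82 = 10000010 (10xxxxxx ✓), payload 000010.
Byte 3: 0x94 = 10010100 (10xxxxxx ✓), payload 010100.
Concatenate: 1011000010010100 = 0xB094 (16 bits → U+B094).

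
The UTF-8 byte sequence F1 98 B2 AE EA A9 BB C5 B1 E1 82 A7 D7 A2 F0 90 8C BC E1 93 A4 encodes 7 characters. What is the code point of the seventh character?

Offset 0: leading byte 0xF1 = 11110001 → 4-byte char #1 = F1 98 B2 AE.
Offset 4: leading byte 0xEA = 11101010 → 3-byte char #2 = EA A9 BB.
Offset 7: leading byte 0xC5 = 11000101 → 2-byte char #3 = C5 B1.
Offset 9: leading byte 0xE1 = 11100001 → 3-byte char #4 = E1 82 A7.
Offset 12: leading byte 0xD7 = 11010111 → 2-byte char #5 = D7 A2.
Offset 14: leading byte 0xF0 = 11110000 → 4-byte char #6 = F0 90 8C BC.
Offset 18: leading byte 0xE1 = 11100001 → 3-byte char #7 = E1 93 A4.
Leading byte 0xE1 = 11100001 matches 1110xxxx → 3-byte sequence.
Byte 1: 0xE1 = 11100001, payload 0001 (4 bits).
Byte 2: 0x93 = 10010011 (10xxxxxx ✓), payload 010011.
Byte 3: 0xA4 = 10100100 (10xxxxxx ✓), payload 100100.
Concatenate: 0001010011100100 = 0x14E4 (16 bits → U+14E4).

U+14E4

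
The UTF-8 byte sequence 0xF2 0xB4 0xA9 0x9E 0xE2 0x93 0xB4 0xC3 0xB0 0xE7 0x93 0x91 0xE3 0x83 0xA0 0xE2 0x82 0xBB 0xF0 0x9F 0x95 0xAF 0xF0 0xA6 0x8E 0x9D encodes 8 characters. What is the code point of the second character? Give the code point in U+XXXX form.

Offset 0: leading byte 0xF2 = 11110010 → 4-byte char #1 = F2 B4 A9 9E.
Offset 4: leading byte 0xE2 = 11100010 → 3-byte char #2 = E2 93 B4.
Leading byte 0xE2 = 11100010 matches 1110xxxx → 3-byte sequence.
Byte 1: 0xE2 = 11100010, payload 0010 (4 bits).
Byte 2: 0x93 = 10010011 (10xxxxxx ✓), payload 010011.
Byte 3: 0xB4 = 10110100 (10xxxxxx ✓), payload 110100.
Concatenate: 0010010011110100 = 0x24F4 (16 bits → U+24F4).

U+24F4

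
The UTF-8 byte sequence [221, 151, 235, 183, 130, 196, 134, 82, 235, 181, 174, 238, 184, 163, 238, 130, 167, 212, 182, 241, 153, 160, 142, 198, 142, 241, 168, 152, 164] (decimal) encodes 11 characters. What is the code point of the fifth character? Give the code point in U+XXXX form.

U+BD6E

Offset 0: leading byte 0xDD = 11011101 → 2-byte char #1 = DD 97.
Offset 2: leading byte 0xEB = 11101011 → 3-byte char #2 = EB B7 82.
Offset 5: leading byte 0xC4 = 11000100 → 2-byte char #3 = C4 86.
Offset 7: leading byte 0x52 = 01010010 → 1-byte char #4 = 52.
Offset 8: leading byte 0xEB = 11101011 → 3-byte char #5 = EB B5 AE.
Leading byte 0xEB = 11101011 matches 1110xxxx → 3-byte sequence.
Byte 1: 0xEB = 11101011, payload 1011 (4 bits).
Byte 2: 0xB5 = 10110101 (10xxxxxx ✓), payload 110101.
Byte 3: 0xAE = 10101110 (10xxxxxx ✓), payload 101110.
Concatenate: 1011110101101110 = 0xBD6E (16 bits → U+BD6E).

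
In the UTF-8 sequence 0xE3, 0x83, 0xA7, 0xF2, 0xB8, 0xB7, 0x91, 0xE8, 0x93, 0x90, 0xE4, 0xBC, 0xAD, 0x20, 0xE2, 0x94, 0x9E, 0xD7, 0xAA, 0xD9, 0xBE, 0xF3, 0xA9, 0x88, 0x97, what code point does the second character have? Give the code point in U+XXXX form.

U+B8DD1

Offset 0: leading byte 0xE3 = 11100011 → 3-byte char #1 = E3 83 A7.
Offset 3: leading byte 0xF2 = 11110010 → 4-byte char #2 = F2 B8 B7 91.
Leading byte 0xF2 = 11110010 matches 11110xxx → 4-byte sequence.
Byte 1: 0xF2 = 11110010, payload 010 (3 bits).
Byte 2: 0xB8 = 10111000 (10xxxxxx ✓), payload 111000.
Byte 3: 0xB7 = 10110111 (10xxxxxx ✓), payload 110111.
Byte 4: 0x91 = 10010001 (10xxxxxx ✓), payload 010001.
Concatenate: 010111000110111010001 = 0xB8DD1 (21 bits → U+B8DD1).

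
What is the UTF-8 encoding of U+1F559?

F0 9F 95 99

U+1F559 = 0x1F559 = 128345 decimal. In range U+10000–U+10FFFF → 4-byte form: 11110xxx 10xxxxxx 10xxxxxx 10xxxxxx.
Binary (21 bits): 000011111010101011001.
Split 3+6+6+6: 000 | 011111 | 010101 | 011001.
Byte 1: 11110000 = 0xF0.
Byte 2: 10011111 = 0x9F.
Byte 3: 10010101 = 0x95.
Byte 4: 10011001 = 0x99.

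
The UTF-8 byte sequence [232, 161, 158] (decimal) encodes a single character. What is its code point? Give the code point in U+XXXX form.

Leading byte 0xE8 = 11101000 matches 1110xxxx → 3-byte sequence.
Byte 1: 0xE8 = 11101000, payload 1000 (4 bits).
Byte 2: 0xA1 = 10100001 (10xxxxxx ✓), payload 100001.
Byte 3: 0x9E = 10011110 (10xxxxxx ✓), payload 011110.
Concatenate: 1000100001011110 = 0x885E (16 bits → U+885E).

U+885E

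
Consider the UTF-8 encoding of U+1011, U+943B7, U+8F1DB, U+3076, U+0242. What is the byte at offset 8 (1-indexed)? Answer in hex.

1-indexed offset 8 is 0-indexed offset 7.
U+1011 → 3-byte form E1 80 91 at offsets 0–2.
U+943B7 → 4-byte form F2 94 8E B7 at offsets 3–6.
U+8F1DB → 4-byte form F2 8F 87 9B at offsets 7–10.
Offset 7 falls in char 3's range; it's byte 1 of F2 8F 87 9B = 0xF2.

0xF2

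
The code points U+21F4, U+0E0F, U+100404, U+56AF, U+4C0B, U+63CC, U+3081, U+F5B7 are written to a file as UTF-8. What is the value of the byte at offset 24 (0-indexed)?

U+21F4 → 3-byte form E2 87 B4 at offsets 0–2.
U+0E0F → 3-byte form E0 B8 8F at offsets 3–5.
U+100404 → 4-byte form F4 80 90 84 at offsets 6–9.
U+56AF → 3-byte form E5 9A AF at offsets 10–12.
U+4C0B → 3-byte form E4 B0 8B at offsets 13–15.
U+63CC → 3-byte form E6 8F 8C at offsets 16–18.
U+3081 → 3-byte form E3 82 81 at offsets 19–21.
U+F5B7 → 3-byte form EF 96 B7 at offsets 22–24.
Offset 24 falls in char 8's range; it's byte 3 of EF 96 B7 = 0xB7.

0xB7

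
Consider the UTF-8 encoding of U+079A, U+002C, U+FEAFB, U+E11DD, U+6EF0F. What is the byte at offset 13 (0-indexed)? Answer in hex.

U+079A → 2-byte form DE 9A at offsets 0–1.
U+002C → 1-byte form 2C at offsets 2–2.
U+FEAFB → 4-byte form F3 BE AB BB at offsets 3–6.
U+E11DD → 4-byte form F3 A1 87 9D at offsets 7–10.
U+6EF0F → 4-byte form F1 AE BC 8F at offsets 11–14.
Offset 13 falls in char 5's range; it's byte 3 of F1 AE BC 8F = 0xBC.

0xBC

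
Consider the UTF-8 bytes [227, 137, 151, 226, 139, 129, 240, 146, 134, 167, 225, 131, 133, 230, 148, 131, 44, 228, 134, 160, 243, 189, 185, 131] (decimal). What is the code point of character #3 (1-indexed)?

U+121A7

Offset 0: leading byte 0xE3 = 11100011 → 3-byte char #1 = E3 89 97.
Offset 3: leading byte 0xE2 = 11100010 → 3-byte char #2 = E2 8B 81.
Offset 6: leading byte 0xF0 = 11110000 → 4-byte char #3 = F0 92 86 A7.
Leading byte 0xF0 = 11110000 matches 11110xxx → 4-byte sequence.
Byte 1: 0xF0 = 11110000, payload 000 (3 bits).
Byte 2: 0x92 = 10010010 (10xxxxxx ✓), payload 010010.
Byte 3: 0x86 = 10000110 (10xxxxxx ✓), payload 000110.
Byte 4: 0xA7 = 10100111 (10xxxxxx ✓), payload 100111.
Concatenate: 000010010000110100111 = 0x121A7 (21 bits → U+121A7).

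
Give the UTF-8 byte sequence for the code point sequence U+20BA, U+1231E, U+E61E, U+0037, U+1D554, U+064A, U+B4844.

E2 82 BA F0 92 8C 9E EE 98 9E 37 F0 9D 95 94 D9 8A F2 B4 A1 84

U+20BA: 3-byte form → E2 82 BA.
U+1231E: 4-byte form → F0 92 8C 9E.
U+E61E: 3-byte form → EE 98 9E.
U+0037: 1-byte form → 37.
U+1D554: 4-byte form → F0 9D 95 94.
U+064A: 2-byte form → D9 8A.
U+B4844: 4-byte form → F2 B4 A1 84.
Concatenated (21 bytes): E2 82 BA F0 92 8C 9E EE 98 9E 37 F0 9D 95 94 D9 8A F2 B4 A1 84.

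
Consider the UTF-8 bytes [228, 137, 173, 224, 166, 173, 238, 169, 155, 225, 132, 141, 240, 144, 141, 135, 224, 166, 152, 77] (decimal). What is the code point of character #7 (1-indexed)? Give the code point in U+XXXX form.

Offset 0: leading byte 0xE4 = 11100100 → 3-byte char #1 = E4 89 AD.
Offset 3: leading byte 0xE0 = 11100000 → 3-byte char #2 = E0 A6 AD.
Offset 6: leading byte 0xEE = 11101110 → 3-byte char #3 = EE A9 9B.
Offset 9: leading byte 0xE1 = 11100001 → 3-byte char #4 = E1 84 8D.
Offset 12: leading byte 0xF0 = 11110000 → 4-byte char #5 = F0 90 8D 87.
Offset 16: leading byte 0xE0 = 11100000 → 3-byte char #6 = E0 A6 98.
Offset 19: leading byte 0x4D = 01001101 → 1-byte char #7 = 4D.
Leading byte 0x4D = 01001101 matches 0xxxxxxx → 1-byte sequence.
Byte 1: 0x4D = 01001101, payload 1001101 (7 bits).
Concatenate: 1001101 = 0x4D (7 bits → U+004D).

U+004D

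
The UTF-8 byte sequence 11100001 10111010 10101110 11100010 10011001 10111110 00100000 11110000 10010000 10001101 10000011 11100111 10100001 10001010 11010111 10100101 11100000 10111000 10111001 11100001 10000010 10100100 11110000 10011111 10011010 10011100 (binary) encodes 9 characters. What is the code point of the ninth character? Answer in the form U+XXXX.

Offset 0: leading byte 0xE1 = 11100001 → 3-byte char #1 = E1 BA AE.
Offset 3: leading byte 0xE2 = 11100010 → 3-byte char #2 = E2 99 BE.
Offset 6: leading byte 0x20 = 00100000 → 1-byte char #3 = 20.
Offset 7: leading byte 0xF0 = 11110000 → 4-byte char #4 = F0 90 8D 83.
Offset 11: leading byte 0xE7 = 11100111 → 3-byte char #5 = E7 A1 8A.
Offset 14: leading byte 0xD7 = 11010111 → 2-byte char #6 = D7 A5.
Offset 16: leading byte 0xE0 = 11100000 → 3-byte char #7 = E0 B8 B9.
Offset 19: leading byte 0xE1 = 11100001 → 3-byte char #8 = E1 82 A4.
Offset 22: leading byte 0xF0 = 11110000 → 4-byte char #9 = F0 9F 9A 9C.
Leading byte 0xF0 = 11110000 matches 11110xxx → 4-byte sequence.
Byte 1: 0xF0 = 11110000, payload 000 (3 bits).
Byte 2: 0x9F = 10011111 (10xxxxxx ✓), payload 011111.
Byte 3: 0x9A = 10011010 (10xxxxxx ✓), payload 011010.
Byte 4: 0x9C = 10011100 (10xxxxxx ✓), payload 011100.
Concatenate: 000011111011010011100 = 0x1F69C (21 bits → U+1F69C).

U+1F69C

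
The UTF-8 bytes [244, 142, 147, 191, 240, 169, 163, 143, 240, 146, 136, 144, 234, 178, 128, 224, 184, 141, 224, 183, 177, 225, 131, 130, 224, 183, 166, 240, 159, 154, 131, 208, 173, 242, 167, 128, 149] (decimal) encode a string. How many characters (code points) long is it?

Byte at offset 0: 0xF4 = 11110100 → 4-byte char (#1). Advance 4.
Byte at offset 4: 0xF0 = 11110000 → 4-byte char (#2). Advance 4.
Byte at offset 8: 0xF0 = 11110000 → 4-byte char (#3). Advance 4.
Byte at offset 12: 0xEA = 11101010 → 3-byte char (#4). Advance 3.
Byte at offset 15: 0xE0 = 11100000 → 3-byte char (#5). Advance 3.
Byte at offset 18: 0xE0 = 11100000 → 3-byte char (#6). Advance 3.
Byte at offset 21: 0xE1 = 11100001 → 3-byte char (#7). Advance 3.
Byte at offset 24: 0xE0 = 11100000 → 3-byte char (#8). Advance 3.
Byte at offset 27: 0xF0 = 11110000 → 4-byte char (#9). Advance 4.
Byte at offset 31: 0xD0 = 11010000 → 2-byte char (#10). Advance 2.
Byte at offset 33: 0xF2 = 11110010 → 4-byte char (#11). Advance 4.
Reached end at offset 37 after 11 code points.

11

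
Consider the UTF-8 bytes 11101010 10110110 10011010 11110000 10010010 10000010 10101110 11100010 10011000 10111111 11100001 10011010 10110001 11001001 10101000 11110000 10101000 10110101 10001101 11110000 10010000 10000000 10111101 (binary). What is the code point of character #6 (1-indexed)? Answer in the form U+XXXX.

Offset 0: leading byte 0xEA = 11101010 → 3-byte char #1 = EA B6 9A.
Offset 3: leading byte 0xF0 = 11110000 → 4-byte char #2 = F0 92 82 AE.
Offset 7: leading byte 0xE2 = 11100010 → 3-byte char #3 = E2 98 BF.
Offset 10: leading byte 0xE1 = 11100001 → 3-byte char #4 = E1 9A B1.
Offset 13: leading byte 0xC9 = 11001001 → 2-byte char #5 = C9 A8.
Offset 15: leading byte 0xF0 = 11110000 → 4-byte char #6 = F0 A8 B5 8D.
Leading byte 0xF0 = 11110000 matches 11110xxx → 4-byte sequence.
Byte 1: 0xF0 = 11110000, payload 000 (3 bits).
Byte 2: 0xA8 = 10101000 (10xxxxxx ✓), payload 101000.
Byte 3: 0xB5 = 10110101 (10xxxxxx ✓), payload 110101.
Byte 4: 0x8D = 10001101 (10xxxxxx ✓), payload 001101.
Concatenate: 000101000110101001101 = 0x28D4D (21 bits → U+28D4D).

U+28D4D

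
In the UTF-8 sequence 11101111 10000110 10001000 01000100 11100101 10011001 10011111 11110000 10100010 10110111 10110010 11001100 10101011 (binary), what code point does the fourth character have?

U+22DF2

Offset 0: leading byte 0xEF = 11101111 → 3-byte char #1 = EF 86 88.
Offset 3: leading byte 0x44 = 01000100 → 1-byte char #2 = 44.
Offset 4: leading byte 0xE5 = 11100101 → 3-byte char #3 = E5 99 9F.
Offset 7: leading byte 0xF0 = 11110000 → 4-byte char #4 = F0 A2 B7 B2.
Leading byte 0xF0 = 11110000 matches 11110xxx → 4-byte sequence.
Byte 1: 0xF0 = 11110000, payload 000 (3 bits).
Byte 2: 0xA2 = 10100010 (10xxxxxx ✓), payload 100010.
Byte 3: 0xB7 = 10110111 (10xxxxxx ✓), payload 110111.
Byte 4: 0xB2 = 10110010 (10xxxxxx ✓), payload 110010.
Concatenate: 000100010110111110010 = 0x22DF2 (21 bits → U+22DF2).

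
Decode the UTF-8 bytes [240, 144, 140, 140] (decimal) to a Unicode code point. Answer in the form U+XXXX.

Leading byte 0xF0 = 11110000 matches 11110xxx → 4-byte sequence.
Byte 1: 0xF0 = 11110000, payload 000 (3 bits).
Byte 2: 0x90 = 10010000 (10xxxxxx ✓), payload 010000.
Byte 3: 0x8C = 10001100 (10xxxxxx ✓), payload 001100.
Byte 4: 0x8C = 10001100 (10xxxxxx ✓), payload 001100.
Concatenate: 000010000001100001100 = 0x1030C (21 bits → U+1030C).

U+1030C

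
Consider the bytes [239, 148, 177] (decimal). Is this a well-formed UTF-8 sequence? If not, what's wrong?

Leading byte 0xEF = 11101111 → 3-byte form.
Continuation bytes 0x94=10010100, 0xB1=10110001 all match 10xxxxxx.
Decoded value 0xF531 is ≥ 0x800 (shortest form) and not a surrogate.

valid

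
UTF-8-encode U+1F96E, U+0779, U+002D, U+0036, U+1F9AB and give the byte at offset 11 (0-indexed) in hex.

U+1F96E → 4-byte form F0 9F A5 AE at offsets 0–3.
U+0779 → 2-byte form DD B9 at offsets 4–5.
U+002D → 1-byte form 2D at offsets 6–6.
U+0036 → 1-byte form 36 at offsets 7–7.
U+1F9AB → 4-byte form F0 9F A6 AB at offsets 8–11.
Offset 11 falls in char 5's range; it's byte 4 of F0 9F A6 AB = 0xAB.

0xAB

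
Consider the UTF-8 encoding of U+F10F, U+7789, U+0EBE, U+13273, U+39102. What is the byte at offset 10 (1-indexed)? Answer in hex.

0xF0

1-indexed offset 10 is 0-indexed offset 9.
U+F10F → 3-byte form EF 84 8F at offsets 0–2.
U+7789 → 3-byte form E7 9E 89 at offsets 3–5.
U+0EBE → 3-byte form E0 BA BE at offsets 6–8.
U+13273 → 4-byte form F0 93 89 B3 at offsets 9–12.
Offset 9 falls in char 4's range; it's byte 1 of F0 93 89 B3 = 0xF0.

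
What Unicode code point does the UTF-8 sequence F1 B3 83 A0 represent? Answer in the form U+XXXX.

Leading byte 0xF1 = 11110001 matches 11110xxx → 4-byte sequence.
Byte 1: 0xF1 = 11110001, payload 001 (3 bits).
Byte 2: 0xB3 = 10110011 (10xxxxxx ✓), payload 110011.
Byte 3: 0x83 = 10000011 (10xxxxxx ✓), payload 000011.
Byte 4: 0xA0 = 10100000 (10xxxxxx ✓), payload 100000.
Concatenate: 001110011000011100000 = 0x730E0 (21 bits → U+730E0).

U+730E0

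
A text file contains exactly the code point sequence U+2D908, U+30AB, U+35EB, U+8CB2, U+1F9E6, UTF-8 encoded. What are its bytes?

F0 AD A4 88 E3 82 AB E3 97 AB E8 B2 B2 F0 9F A7 A6

U+2D908: 4-byte form → F0 AD A4 88.
U+30AB: 3-byte form → E3 82 AB.
U+35EB: 3-byte form → E3 97 AB.
U+8CB2: 3-byte form → E8 B2 B2.
U+1F9E6: 4-byte form → F0 9F A7 A6.
Concatenated (17 bytes): F0 AD A4 88 E3 82 AB E3 97 AB E8 B2 B2 F0 9F A7 A6.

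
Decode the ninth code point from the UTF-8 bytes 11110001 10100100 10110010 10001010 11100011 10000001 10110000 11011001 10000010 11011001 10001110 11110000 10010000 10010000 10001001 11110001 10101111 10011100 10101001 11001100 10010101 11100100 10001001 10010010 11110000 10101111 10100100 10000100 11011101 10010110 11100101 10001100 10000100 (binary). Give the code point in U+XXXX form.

Offset 0: leading byte 0xF1 = 11110001 → 4-byte char #1 = F1 A4 B2 8A.
Offset 4: leading byte 0xE3 = 11100011 → 3-byte char #2 = E3 81 B0.
Offset 7: leading byte 0xD9 = 11011001 → 2-byte char #3 = D9 82.
Offset 9: leading byte 0xD9 = 11011001 → 2-byte char #4 = D9 8E.
Offset 11: leading byte 0xF0 = 11110000 → 4-byte char #5 = F0 90 90 89.
Offset 15: leading byte 0xF1 = 11110001 → 4-byte char #6 = F1 AF 9C A9.
Offset 19: leading byte 0xCC = 11001100 → 2-byte char #7 = CC 95.
Offset 21: leading byte 0xE4 = 11100100 → 3-byte char #8 = E4 89 92.
Offset 24: leading byte 0xF0 = 11110000 → 4-byte char #9 = F0 AF A4 84.
Leading byte 0xF0 = 11110000 matches 11110xxx → 4-byte sequence.
Byte 1: 0xF0 = 11110000, payload 000 (3 bits).
Byte 2: 0xAF = 10101111 (10xxxxxx ✓), payload 101111.
Byte 3: 0xA4 = 10100100 (10xxxxxx ✓), payload 100100.
Byte 4: 0x84 = 10000100 (10xxxxxx ✓), payload 000100.
Concatenate: 000101111100100000100 = 0x2F904 (21 bits → U+2F904).

U+2F904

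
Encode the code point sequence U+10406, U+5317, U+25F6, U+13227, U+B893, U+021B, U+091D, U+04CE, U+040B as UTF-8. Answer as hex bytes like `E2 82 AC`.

U+10406: 4-byte form → F0 90 90 86.
U+5317: 3-byte form → E5 8C 97.
U+25F6: 3-byte form → E2 97 B6.
U+13227: 4-byte form → F0 93 88 A7.
U+B893: 3-byte form → EB A2 93.
U+021B: 2-byte form → C8 9B.
U+091D: 3-byte form → E0 A4 9D.
U+04CE: 2-byte form → D3 8E.
U+040B: 2-byte form → D0 8B.
Concatenated (26 bytes): F0 90 90 86 E5 8C 97 E2 97 B6 F0 93 88 A7 EB A2 93 C8 9B E0 A4 9D D3 8E D0 8B.

F0 90 90 86 E5 8C 97 E2 97 B6 F0 93 88 A7 EB A2 93 C8 9B E0 A4 9D D3 8E D0 8B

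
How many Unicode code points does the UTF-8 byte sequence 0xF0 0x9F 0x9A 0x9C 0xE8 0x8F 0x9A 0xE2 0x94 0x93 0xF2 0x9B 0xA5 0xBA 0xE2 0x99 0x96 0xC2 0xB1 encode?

Byte at offset 0: 0xF0 = 11110000 → 4-byte char (#1). Advance 4.
Byte at offset 4: 0xE8 = 11101000 → 3-byte char (#2). Advance 3.
Byte at offset 7: 0xE2 = 11100010 → 3-byte char (#3). Advance 3.
Byte at offset 10: 0xF2 = 11110010 → 4-byte char (#4). Advance 4.
Byte at offset 14: 0xE2 = 11100010 → 3-byte char (#5). Advance 3.
Byte at offset 17: 0xC2 = 11000010 → 2-byte char (#6). Advance 2.
Reached end at offset 19 after 6 code points.

6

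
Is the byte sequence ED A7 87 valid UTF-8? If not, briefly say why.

invalid (encodes a surrogate (U+D800–U+DFFF))

Structurally a 3-byte sequence; payload = 0xD9C7.
But 0xD9C7 is in U+D800–U+DFFF, the surrogate range. Surrogates are not Unicode scalar values and are forbidden in UTF-8.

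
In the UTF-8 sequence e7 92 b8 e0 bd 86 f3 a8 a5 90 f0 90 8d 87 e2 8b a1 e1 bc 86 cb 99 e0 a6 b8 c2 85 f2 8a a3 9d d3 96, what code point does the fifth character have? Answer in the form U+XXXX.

Offset 0: leading byte 0xE7 = 11100111 → 3-byte char #1 = E7 92 B8.
Offset 3: leading byte 0xE0 = 11100000 → 3-byte char #2 = E0 BD 86.
Offset 6: leading byte 0xF3 = 11110011 → 4-byte char #3 = F3 A8 A5 90.
Offset 10: leading byte 0xF0 = 11110000 → 4-byte char #4 = F0 90 8D 87.
Offset 14: leading byte 0xE2 = 11100010 → 3-byte char #5 = E2 8B A1.
Leading byte 0xE2 = 11100010 matches 1110xxxx → 3-byte sequence.
Byte 1: 0xE2 = 11100010, payload 0010 (4 bits).
Byte 2: 0x8B = 10001011 (10xxxxxx ✓), payload 001011.
Byte 3: 0xA1 = 10100001 (10xxxxxx ✓), payload 100001.
Concatenate: 0010001011100001 = 0x22E1 (16 bits → U+22E1).

U+22E1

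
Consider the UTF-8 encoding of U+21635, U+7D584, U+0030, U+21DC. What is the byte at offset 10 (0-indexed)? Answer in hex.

0x87

U+21635 → 4-byte form F0 A1 98 B5 at offsets 0–3.
U+7D584 → 4-byte form F1 BD 96 84 at offsets 4–7.
U+0030 → 1-byte form 30 at offsets 8–8.
U+21DC → 3-byte form E2 87 9C at offsets 9–11.
Offset 10 falls in char 4's range; it's byte 2 of E2 87 9C = 0x87.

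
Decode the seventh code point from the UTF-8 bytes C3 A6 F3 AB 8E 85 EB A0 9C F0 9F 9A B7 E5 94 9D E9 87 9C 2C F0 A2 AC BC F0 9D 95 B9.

Offset 0: leading byte 0xC3 = 11000011 → 2-byte char #1 = C3 A6.
Offset 2: leading byte 0xF3 = 11110011 → 4-byte char #2 = F3 AB 8E 85.
Offset 6: leading byte 0xEB = 11101011 → 3-byte char #3 = EB A0 9C.
Offset 9: leading byte 0xF0 = 11110000 → 4-byte char #4 = F0 9F 9A B7.
Offset 13: leading byte 0xE5 = 11100101 → 3-byte char #5 = E5 94 9D.
Offset 16: leading byte 0xE9 = 11101001 → 3-byte char #6 = E9 87 9C.
Offset 19: leading byte 0x2C = 00101100 → 1-byte char #7 = 2C.
Leading byte 0x2C = 00101100 matches 0xxxxxxx → 1-byte sequence.
Byte 1: 0x2C = 00101100, payload 0101100 (7 bits).
Concatenate: 0101100 = 0x2C (7 bits → U+002C).

U+002C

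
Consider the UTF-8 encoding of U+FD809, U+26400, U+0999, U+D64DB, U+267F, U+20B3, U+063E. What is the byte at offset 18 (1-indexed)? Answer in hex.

1-indexed offset 18 is 0-indexed offset 17.
U+FD809 → 4-byte form F3 BD A0 89 at offsets 0–3.
U+26400 → 4-byte form F0 A6 90 80 at offsets 4–7.
U+0999 → 3-byte form E0 A6 99 at offsets 8–10.
U+D64DB → 4-byte form F3 96 93 9B at offsets 11–14.
U+267F → 3-byte form E2 99 BF at offsets 15–17.
Offset 17 falls in char 5's range; it's byte 3 of E2 99 BF = 0xBF.

0xBF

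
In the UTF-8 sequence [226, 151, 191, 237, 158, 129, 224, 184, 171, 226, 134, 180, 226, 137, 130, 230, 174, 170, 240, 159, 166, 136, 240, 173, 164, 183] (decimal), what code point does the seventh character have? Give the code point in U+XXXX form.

Offset 0: leading byte 0xE2 = 11100010 → 3-byte char #1 = E2 97 BF.
Offset 3: leading byte 0xED = 11101101 → 3-byte char #2 = ED 9E 81.
Offset 6: leading byte 0xE0 = 11100000 → 3-byte char #3 = E0 B8 AB.
Offset 9: leading byte 0xE2 = 11100010 → 3-byte char #4 = E2 86 B4.
Offset 12: leading byte 0xE2 = 11100010 → 3-byte char #5 = E2 89 82.
Offset 15: leading byte 0xE6 = 11100110 → 3-byte char #6 = E6 AE AA.
Offset 18: leading byte 0xF0 = 11110000 → 4-byte char #7 = F0 9F A6 88.
Leading byte 0xF0 = 11110000 matches 11110xxx → 4-byte sequence.
Byte 1: 0xF0 = 11110000, payload 000 (3 bits).
Byte 2: 0x9F = 10011111 (10xxxxxx ✓), payload 011111.
Byte 3: 0xA6 = 10100110 (10xxxxxx ✓), payload 100110.
Byte 4: 0x88 = 10001000 (10xxxxxx ✓), payload 001000.
Concatenate: 000011111100110001000 = 0x1F988 (21 bits → U+1F988).

U+1F988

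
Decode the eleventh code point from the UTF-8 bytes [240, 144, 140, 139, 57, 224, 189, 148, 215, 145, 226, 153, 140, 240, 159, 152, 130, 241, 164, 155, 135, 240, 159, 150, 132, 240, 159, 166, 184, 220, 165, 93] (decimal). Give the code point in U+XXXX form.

U+005D

Offset 0: leading byte 0xF0 = 11110000 → 4-byte char #1 = F0 90 8C 8B.
Offset 4: leading byte 0x39 = 00111001 → 1-byte char #2 = 39.
Offset 5: leading byte 0xE0 = 11100000 → 3-byte char #3 = E0 BD 94.
Offset 8: leading byte 0xD7 = 11010111 → 2-byte char #4 = D7 91.
Offset 10: leading byte 0xE2 = 11100010 → 3-byte char #5 = E2 99 8C.
Offset 13: leading byte 0xF0 = 11110000 → 4-byte char #6 = F0 9F 98 82.
Offset 17: leading byte 0xF1 = 11110001 → 4-byte char #7 = F1 A4 9B 87.
Offset 21: leading byte 0xF0 = 11110000 → 4-byte char #8 = F0 9F 96 84.
Offset 25: leading byte 0xF0 = 11110000 → 4-byte char #9 = F0 9F A6 B8.
Offset 29: leading byte 0xDC = 11011100 → 2-byte char #10 = DC A5.
Offset 31: leading byte 0x5D = 01011101 → 1-byte char #11 = 5D.
Leading byte 0x5D = 01011101 matches 0xxxxxxx → 1-byte sequence.
Byte 1: 0x5D = 01011101, payload 1011101 (7 bits).
Concatenate: 1011101 = 0x5D (7 bits → U+005D).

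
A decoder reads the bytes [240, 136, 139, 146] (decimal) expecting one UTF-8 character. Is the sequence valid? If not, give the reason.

Leading byte 0xF0 = 11110000 → 4-byte form.
Continuation bytes all match 10xxxxxx. Payload decodes to 0x82D2.
But 0x82D2 < 0x10000, the minimum for a 4-byte sequence — this is an overlong encoding.

invalid (overlong encoding)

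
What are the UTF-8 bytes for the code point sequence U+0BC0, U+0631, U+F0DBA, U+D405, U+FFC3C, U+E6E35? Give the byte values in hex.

E0 AF 80 D8 B1 F3 B0 B6 BA ED 90 85 F3 BF B0 BC F3 A6 B8 B5

U+0BC0: 3-byte form → E0 AF 80.
U+0631: 2-byte form → D8 B1.
U+F0DBA: 4-byte form → F3 B0 B6 BA.
U+D405: 3-byte form → ED 90 85.
U+FFC3C: 4-byte form → F3 BF B0 BC.
U+E6E35: 4-byte form → F3 A6 B8 B5.
Concatenated (20 bytes): E0 AF 80 D8 B1 F3 B0 B6 BA ED 90 85 F3 BF B0 BC F3 A6 B8 B5.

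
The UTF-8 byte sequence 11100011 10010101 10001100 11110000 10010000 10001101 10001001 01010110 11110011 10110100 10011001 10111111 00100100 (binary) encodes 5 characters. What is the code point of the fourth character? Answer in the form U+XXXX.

Offset 0: leading byte 0xE3 = 11100011 → 3-byte char #1 = E3 95 8C.
Offset 3: leading byte 0xF0 = 11110000 → 4-byte char #2 = F0 90 8D 89.
Offset 7: leading byte 0x56 = 01010110 → 1-byte char #3 = 56.
Offset 8: leading byte 0xF3 = 11110011 → 4-byte char #4 = F3 B4 99 BF.
Leading byte 0xF3 = 11110011 matches 11110xxx → 4-byte sequence.
Byte 1: 0xF3 = 11110011, payload 011 (3 bits).
Byte 2: 0xB4 = 10110100 (10xxxxxx ✓), payload 110100.
Byte 3: 0x99 = 10011001 (10xxxxxx ✓), payload 011001.
Byte 4: 0xBF = 10111111 (10xxxxxx ✓), payload 111111.
Concatenate: 011110100011001111111 = 0xF467F (21 bits → U+F467F).

U+F467F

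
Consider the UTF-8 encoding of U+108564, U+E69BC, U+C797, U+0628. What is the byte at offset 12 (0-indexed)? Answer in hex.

U+108564 → 4-byte form F4 88 95 A4 at offsets 0–3.
U+E69BC → 4-byte form F3 A6 A6 BC at offsets 4–7.
U+C797 → 3-byte form EC 9E 97 at offsets 8–10.
U+0628 → 2-byte form D8 A8 at offsets 11–12.
Offset 12 falls in char 4's range; it's byte 2 of D8 A8 = 0xA8.

0xA8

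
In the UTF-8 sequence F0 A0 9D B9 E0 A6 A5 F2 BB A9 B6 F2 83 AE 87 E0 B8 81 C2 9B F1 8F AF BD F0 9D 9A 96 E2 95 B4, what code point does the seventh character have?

Offset 0: leading byte 0xF0 = 11110000 → 4-byte char #1 = F0 A0 9D B9.
Offset 4: leading byte 0xE0 = 11100000 → 3-byte char #2 = E0 A6 A5.
Offset 7: leading byte 0xF2 = 11110010 → 4-byte char #3 = F2 BB A9 B6.
Offset 11: leading byte 0xF2 = 11110010 → 4-byte char #4 = F2 83 AE 87.
Offset 15: leading byte 0xE0 = 11100000 → 3-byte char #5 = E0 B8 81.
Offset 18: leading byte 0xC2 = 11000010 → 2-byte char #6 = C2 9B.
Offset 20: leading byte 0xF1 = 11110001 → 4-byte char #7 = F1 8F AF BD.
Leading byte 0xF1 = 11110001 matches 11110xxx → 4-byte sequence.
Byte 1: 0xF1 = 11110001, payload 001 (3 bits).
Byte 2: 0x8F = 10001111 (10xxxxxx ✓), payload 001111.
Byte 3: 0xAF = 10101111 (10xxxxxx ✓), payload 101111.
Byte 4: 0xBD = 10111101 (10xxxxxx ✓), payload 111101.
Concatenate: 001001111101111111101 = 0x4FBFD (21 bits → U+4FBFD).

U+4FBFD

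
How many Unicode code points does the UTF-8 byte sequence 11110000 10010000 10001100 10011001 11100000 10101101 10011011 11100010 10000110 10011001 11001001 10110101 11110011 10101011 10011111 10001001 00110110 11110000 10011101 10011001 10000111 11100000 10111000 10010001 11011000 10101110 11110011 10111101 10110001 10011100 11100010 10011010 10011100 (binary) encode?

11

Byte at offset 0: 0xF0 = 11110000 → 4-byte char (#1). Advance 4.
Byte at offset 4: 0xE0 = 11100000 → 3-byte char (#2). Advance 3.
Byte at offset 7: 0xE2 = 11100010 → 3-byte char (#3). Advance 3.
Byte at offset 10: 0xC9 = 11001001 → 2-byte char (#4). Advance 2.
Byte at offset 12: 0xF3 = 11110011 → 4-byte char (#5). Advance 4.
Byte at offset 16: 0x36 = 00110110 → 1-byte char (#6). Advance 1.
Byte at offset 17: 0xF0 = 11110000 → 4-byte char (#7). Advance 4.
Byte at offset 21: 0xE0 = 11100000 → 3-byte char (#8). Advance 3.
Byte at offset 24: 0xD8 = 11011000 → 2-byte char (#9). Advance 2.
Byte at offset 26: 0xF3 = 11110011 → 4-byte char (#10). Advance 4.
Byte at offset 30: 0xE2 = 11100010 → 3-byte char (#11). Advance 3.
Reached end at offset 33 after 11 code points.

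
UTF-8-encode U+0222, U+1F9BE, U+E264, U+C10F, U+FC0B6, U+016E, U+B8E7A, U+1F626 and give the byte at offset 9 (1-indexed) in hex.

1-indexed offset 9 is 0-indexed offset 8.
U+0222 → 2-byte form C8 A2 at offsets 0–1.
U+1F9BE → 4-byte form F0 9F A6 BE at offsets 2–5.
U+E264 → 3-byte form EE 89 A4 at offsets 6–8.
Offset 8 falls in char 3's range; it's byte 3 of EE 89 A4 = 0xA4.

0xA4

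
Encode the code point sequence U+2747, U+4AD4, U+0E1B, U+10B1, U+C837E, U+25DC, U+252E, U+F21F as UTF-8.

U+2747: 3-byte form → E2 9D 87.
U+4AD4: 3-byte form → E4 AB 94.
U+0E1B: 3-byte form → E0 B8 9B.
U+10B1: 3-byte form → E1 82 B1.
U+C837E: 4-byte form → F3 88 8D BE.
U+25DC: 3-byte form → E2 97 9C.
U+252E: 3-byte form → E2 94 AE.
U+F21F: 3-byte form → EF 88 9F.
Concatenated (25 bytes): E2 9D 87 E4 AB 94 E0 B8 9B E1 82 B1 F3 88 8D BE E2 97 9C E2 94 AE EF 88 9F.

E2 9D 87 E4 AB 94 E0 B8 9B E1 82 B1 F3 88 8D BE E2 97 9C E2 94 AE EF 88 9F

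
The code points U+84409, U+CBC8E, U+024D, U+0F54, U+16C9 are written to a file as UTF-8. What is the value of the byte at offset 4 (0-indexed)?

0xF3

U+84409 → 4-byte form F2 84 90 89 at offsets 0–3.
U+CBC8E → 4-byte form F3 8B B2 8E at offsets 4–7.
Offset 4 falls in char 2's range; it's byte 1 of F3 8B B2 8E = 0xF3.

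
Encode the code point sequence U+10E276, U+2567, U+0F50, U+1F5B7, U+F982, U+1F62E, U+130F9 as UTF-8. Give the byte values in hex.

F4 8E 89 B6 E2 95 A7 E0 BD 90 F0 9F 96 B7 EF A6 82 F0 9F 98 AE F0 93 83 B9

U+10E276: 4-byte form → F4 8E 89 B6.
U+2567: 3-byte form → E2 95 A7.
U+0F50: 3-byte form → E0 BD 90.
U+1F5B7: 4-byte form → F0 9F 96 B7.
U+F982: 3-byte form → EF A6 82.
U+1F62E: 4-byte form → F0 9F 98 AE.
U+130F9: 4-byte form → F0 93 83 B9.
Concatenated (25 bytes): F4 8E 89 B6 E2 95 A7 E0 BD 90 F0 9F 96 B7 EF A6 82 F0 9F 98 AE F0 93 83 B9.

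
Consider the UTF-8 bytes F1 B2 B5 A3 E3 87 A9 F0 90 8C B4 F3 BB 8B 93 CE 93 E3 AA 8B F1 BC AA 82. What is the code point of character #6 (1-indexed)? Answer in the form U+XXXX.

Offset 0: leading byte 0xF1 = 11110001 → 4-byte char #1 = F1 B2 B5 A3.
Offset 4: leading byte 0xE3 = 11100011 → 3-byte char #2 = E3 87 A9.
Offset 7: leading byte 0xF0 = 11110000 → 4-byte char #3 = F0 90 8C B4.
Offset 11: leading byte 0xF3 = 11110011 → 4-byte char #4 = F3 BB 8B 93.
Offset 15: leading byte 0xCE = 11001110 → 2-byte char #5 = CE 93.
Offset 17: leading byte 0xE3 = 11100011 → 3-byte char #6 = E3 AA 8B.
Leading byte 0xE3 = 11100011 matches 1110xxxx → 3-byte sequence.
Byte 1: 0xE3 = 11100011, payload 0011 (4 bits).
Byte 2: 0xAA = 10101010 (10xxxxxx ✓), payload 101010.
Byte 3: 0x8B = 10001011 (10xxxxxx ✓), payload 001011.
Concatenate: 0011101010001011 = 0x3A8B (16 bits → U+3A8B).

U+3A8B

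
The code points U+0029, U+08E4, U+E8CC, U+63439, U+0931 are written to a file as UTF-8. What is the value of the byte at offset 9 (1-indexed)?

0xA3

1-indexed offset 9 is 0-indexed offset 8.
U+0029 → 1-byte form 29 at offsets 0–0.
U+08E4 → 3-byte form E0 A3 A4 at offsets 1–3.
U+E8CC → 3-byte form EE A3 8C at offsets 4–6.
U+63439 → 4-byte form F1 A3 90 B9 at offsets 7–10.
Offset 8 falls in char 4's range; it's byte 2 of F1 A3 90 B9 = 0xA3.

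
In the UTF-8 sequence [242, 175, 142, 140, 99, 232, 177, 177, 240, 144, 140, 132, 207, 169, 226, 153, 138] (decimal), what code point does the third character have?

U+8C71

Offset 0: leading byte 0xF2 = 11110010 → 4-byte char #1 = F2 AF 8E 8C.
Offset 4: leading byte 0x63 = 01100011 → 1-byte char #2 = 63.
Offset 5: leading byte 0xE8 = 11101000 → 3-byte char #3 = E8 B1 B1.
Leading byte 0xE8 = 11101000 matches 1110xxxx → 3-byte sequence.
Byte 1: 0xE8 = 11101000, payload 1000 (4 bits).
Byte 2: 0xB1 = 10110001 (10xxxxxx ✓), payload 110001.
Byte 3: 0xB1 = 10110001 (10xxxxxx ✓), payload 110001.
Concatenate: 1000110001110001 = 0x8C71 (16 bits → U+8C71).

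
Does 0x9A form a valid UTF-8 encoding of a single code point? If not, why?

Byte 0x9A = 10011010 has the form 10xxxxxx — a continuation byte — but there is no preceding leading byte.

invalid (continuation byte with no leading byte)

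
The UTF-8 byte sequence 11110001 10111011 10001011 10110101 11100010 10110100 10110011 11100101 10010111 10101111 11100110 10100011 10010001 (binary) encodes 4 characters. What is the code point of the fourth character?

Offset 0: leading byte 0xF1 = 11110001 → 4-byte char #1 = F1 BB 8B B5.
Offset 4: leading byte 0xE2 = 11100010 → 3-byte char #2 = E2 B4 B3.
Offset 7: leading byte 0xE5 = 11100101 → 3-byte char #3 = E5 97 AF.
Offset 10: leading byte 0xE6 = 11100110 → 3-byte char #4 = E6 A3 91.
Leading byte 0xE6 = 11100110 matches 1110xxxx → 3-byte sequence.
Byte 1: 0xE6 = 11100110, payload 0110 (4 bits).
Byte 2: 0xA3 = 10100011 (10xxxxxx ✓), payload 100011.
Byte 3: 0x91 = 10010001 (10xxxxxx ✓), payload 010001.
Concatenate: 0110100011010001 = 0x68D1 (16 bits → U+68D1).

U+68D1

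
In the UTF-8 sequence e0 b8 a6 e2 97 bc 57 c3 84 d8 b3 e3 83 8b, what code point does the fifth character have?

Offset 0: leading byte 0xE0 = 11100000 → 3-byte char #1 = E0 B8 A6.
Offset 3: leading byte 0xE2 = 11100010 → 3-byte char #2 = E2 97 BC.
Offset 6: leading byte 0x57 = 01010111 → 1-byte char #3 = 57.
Offset 7: leading byte 0xC3 = 11000011 → 2-byte char #4 = C3 84.
Offset 9: leading byte 0xD8 = 11011000 → 2-byte char #5 = D8 B3.
Leading byte 0xD8 = 11011000 matches 110xxxxx → 2-byte sequence.
Byte 1: 0xD8 = 11011000, payload 11000 (5 bits).
Byte 2: 0xB3 = 10110011 (10xxxxxx ✓), payload 110011.
Concatenate: 11000110011 = 0x633 (11 bits → U+0633).

U+0633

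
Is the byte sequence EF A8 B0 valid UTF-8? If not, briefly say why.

valid

Leading byte 0xEF = 11101111 → 3-byte form.
Continuation bytes 0xA8=10101000, 0xB0=10110000 all match 10xxxxxx.
Decoded value 0xFA30 is ≥ 0x800 (shortest form) and not a surrogate.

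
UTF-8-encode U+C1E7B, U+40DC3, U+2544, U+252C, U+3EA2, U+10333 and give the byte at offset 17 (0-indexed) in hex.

0xF0

U+C1E7B → 4-byte form F3 81 B9 BB at offsets 0–3.
U+40DC3 → 4-byte form F1 80 B7 83 at offsets 4–7.
U+2544 → 3-byte form E2 95 84 at offsets 8–10.
U+252C → 3-byte form E2 94 AC at offsets 11–13.
U+3EA2 → 3-byte form E3 BA A2 at offsets 14–16.
U+10333 → 4-byte form F0 90 8C B3 at offsets 17–20.
Offset 17 falls in char 6's range; it's byte 1 of F0 90 8C B3 = 0xF0.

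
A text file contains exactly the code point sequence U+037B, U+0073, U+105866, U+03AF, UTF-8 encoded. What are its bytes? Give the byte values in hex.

U+037B: 2-byte form → CD BB.
U+0073: 1-byte form → 73.
U+105866: 4-byte form → F4 85 A1 A6.
U+03AF: 2-byte form → CE AF.
Concatenated (9 bytes): CD BB 73 F4 85 A1 A6 CE AF.

CD BB 73 F4 85 A1 A6 CE AF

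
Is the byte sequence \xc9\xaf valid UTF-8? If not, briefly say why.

valid

Leading byte 0xC9 = 11001001 → 2-byte form.
Continuation bytes 0xAF=10101111 all match 10xxxxxx.
Decoded value 0x26F is ≥ 0x80 (shortest form) and not a surrogate.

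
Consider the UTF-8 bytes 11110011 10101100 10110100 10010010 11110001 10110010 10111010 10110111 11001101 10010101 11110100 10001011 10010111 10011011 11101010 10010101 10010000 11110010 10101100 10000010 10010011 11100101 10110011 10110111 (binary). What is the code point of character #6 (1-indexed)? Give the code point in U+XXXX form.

Offset 0: leading byte 0xF3 = 11110011 → 4-byte char #1 = F3 AC B4 92.
Offset 4: leading byte 0xF1 = 11110001 → 4-byte char #2 = F1 B2 BA B7.
Offset 8: leading byte 0xCD = 11001101 → 2-byte char #3 = CD 95.
Offset 10: leading byte 0xF4 = 11110100 → 4-byte char #4 = F4 8B 97 9B.
Offset 14: leading byte 0xEA = 11101010 → 3-byte char #5 = EA 95 90.
Offset 17: leading byte 0xF2 = 11110010 → 4-byte char #6 = F2 AC 82 93.
Leading byte 0xF2 = 11110010 matches 11110xxx → 4-byte sequence.
Byte 1: 0xF2 = 11110010, payload 010 (3 bits).
Byte 2: 0xAC = 10101100 (10xxxxxx ✓), payload 101100.
Byte 3: 0x82 = 10000010 (10xxxxxx ✓), payload 000010.
Byte 4: 0x93 = 10010011 (10xxxxxx ✓), payload 010011.
Concatenate: 010101100000010010011 = 0xAC093 (21 bits → U+AC093).

U+AC093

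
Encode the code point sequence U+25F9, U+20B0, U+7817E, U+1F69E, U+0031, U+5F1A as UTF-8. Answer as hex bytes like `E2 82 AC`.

E2 97 B9 E2 82 B0 F1 B8 85 BE F0 9F 9A 9E 31 E5 BC 9A

U+25F9: 3-byte form → E2 97 B9.
U+20B0: 3-byte form → E2 82 B0.
U+7817E: 4-byte form → F1 B8 85 BE.
U+1F69E: 4-byte form → F0 9F 9A 9E.
U+0031: 1-byte form → 31.
U+5F1A: 3-byte form → E5 BC 9A.
Concatenated (18 bytes): E2 97 B9 E2 82 B0 F1 B8 85 BE F0 9F 9A 9E 31 E5 BC 9A.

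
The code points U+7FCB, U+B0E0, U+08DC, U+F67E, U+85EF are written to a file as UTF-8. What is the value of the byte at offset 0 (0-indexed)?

U+7FCB → 3-byte form E7 BF 8B at offsets 0–2.
Offset 0 falls in char 1's range; it's byte 1 of E7 BF 8B = 0xE7.

0xE7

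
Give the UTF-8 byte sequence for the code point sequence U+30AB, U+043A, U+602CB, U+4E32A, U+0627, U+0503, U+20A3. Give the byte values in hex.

E3 82 AB D0 BA F1 A0 8B 8B F1 8E 8C AA D8 A7 D4 83 E2 82 A3

U+30AB: 3-byte form → E3 82 AB.
U+043A: 2-byte form → D0 BA.
U+602CB: 4-byte form → F1 A0 8B 8B.
U+4E32A: 4-byte form → F1 8E 8C AA.
U+0627: 2-byte form → D8 A7.
U+0503: 2-byte form → D4 83.
U+20A3: 3-byte form → E2 82 A3.
Concatenated (20 bytes): E3 82 AB D0 BA F1 A0 8B 8B F1 8E 8C AA D8 A7 D4 83 E2 82 A3.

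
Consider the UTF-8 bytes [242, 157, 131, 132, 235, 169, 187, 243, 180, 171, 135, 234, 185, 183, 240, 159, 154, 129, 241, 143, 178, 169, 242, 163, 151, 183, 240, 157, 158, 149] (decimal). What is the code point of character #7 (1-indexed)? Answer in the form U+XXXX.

U+A35F7

Offset 0: leading byte 0xF2 = 11110010 → 4-byte char #1 = F2 9D 83 84.
Offset 4: leading byte 0xEB = 11101011 → 3-byte char #2 = EB A9 BB.
Offset 7: leading byte 0xF3 = 11110011 → 4-byte char #3 = F3 B4 AB 87.
Offset 11: leading byte 0xEA = 11101010 → 3-byte char #4 = EA B9 B7.
Offset 14: leading byte 0xF0 = 11110000 → 4-byte char #5 = F0 9F 9A 81.
Offset 18: leading byte 0xF1 = 11110001 → 4-byte char #6 = F1 8F B2 A9.
Offset 22: leading byte 0xF2 = 11110010 → 4-byte char #7 = F2 A3 97 B7.
Leading byte 0xF2 = 11110010 matches 11110xxx → 4-byte sequence.
Byte 1: 0xF2 = 11110010, payload 010 (3 bits).
Byte 2: 0xA3 = 10100011 (10xxxxxx ✓), payload 100011.
Byte 3: 0x97 = 10010111 (10xxxxxx ✓), payload 010111.
Byte 4: 0xB7 = 10110111 (10xxxxxx ✓), payload 110111.
Concatenate: 010100011010111110111 = 0xA35F7 (21 bits → U+A35F7).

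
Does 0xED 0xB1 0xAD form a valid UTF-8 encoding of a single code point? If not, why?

invalid (encodes a surrogate (U+D800–U+DFFF))

Structurally a 3-byte sequence; payload = 0xDC6D.
But 0xDC6D is in U+D800–U+DFFF, the surrogate range. Surrogates are not Unicode scalar values and are forbidden in UTF-8.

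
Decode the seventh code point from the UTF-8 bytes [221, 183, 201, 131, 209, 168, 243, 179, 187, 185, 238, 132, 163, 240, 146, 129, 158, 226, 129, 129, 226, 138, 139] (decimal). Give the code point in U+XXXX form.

U+2041

Offset 0: leading byte 0xDD = 11011101 → 2-byte char #1 = DD B7.
Offset 2: leading byte 0xC9 = 11001001 → 2-byte char #2 = C9 83.
Offset 4: leading byte 0xD1 = 11010001 → 2-byte char #3 = D1 A8.
Offset 6: leading byte 0xF3 = 11110011 → 4-byte char #4 = F3 B3 BB B9.
Offset 10: leading byte 0xEE = 11101110 → 3-byte char #5 = EE 84 A3.
Offset 13: leading byte 0xF0 = 11110000 → 4-byte char #6 = F0 92 81 9E.
Offset 17: leading byte 0xE2 = 11100010 → 3-byte char #7 = E2 81 81.
Leading byte 0xE2 = 11100010 matches 1110xxxx → 3-byte sequence.
Byte 1: 0xE2 = 11100010, payload 0010 (4 bits).
Byte 2: 0x81 = 10000001 (10xxxxxx ✓), payload 000001.
Byte 3: 0x81 = 10000001 (10xxxxxx ✓), payload 000001.
Concatenate: 0010000001000001 = 0x2041 (16 bits → U+2041).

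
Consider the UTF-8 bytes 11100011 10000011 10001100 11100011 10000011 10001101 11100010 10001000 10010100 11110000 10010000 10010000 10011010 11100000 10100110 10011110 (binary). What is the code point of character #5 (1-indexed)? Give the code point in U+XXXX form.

U+099E

Offset 0: leading byte 0xE3 = 11100011 → 3-byte char #1 = E3 83 8C.
Offset 3: leading byte 0xE3 = 11100011 → 3-byte char #2 = E3 83 8D.
Offset 6: leading byte 0xE2 = 11100010 → 3-byte char #3 = E2 88 94.
Offset 9: leading byte 0xF0 = 11110000 → 4-byte char #4 = F0 90 90 9A.
Offset 13: leading byte 0xE0 = 11100000 → 3-byte char #5 = E0 A6 9E.
Leading byte 0xE0 = 11100000 matches 1110xxxx → 3-byte sequence.
Byte 1: 0xE0 = 11100000, payload 0000 (4 bits).
Byte 2: 0xA6 = 10100110 (10xxxxxx ✓), payload 100110.
Byte 3: 0x9E = 10011110 (10xxxxxx ✓), payload 011110.
Concatenate: 0000100110011110 = 0x99E (16 bits → U+099E).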